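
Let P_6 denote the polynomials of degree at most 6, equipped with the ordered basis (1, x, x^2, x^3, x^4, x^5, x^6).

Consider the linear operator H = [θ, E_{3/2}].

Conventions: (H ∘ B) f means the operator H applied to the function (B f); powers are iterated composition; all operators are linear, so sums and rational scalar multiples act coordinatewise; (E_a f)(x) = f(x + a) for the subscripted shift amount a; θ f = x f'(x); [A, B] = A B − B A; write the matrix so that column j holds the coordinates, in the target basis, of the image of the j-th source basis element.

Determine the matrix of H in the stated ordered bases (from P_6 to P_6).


image of 1: 0
image of x: -3/2
image of x^2: -3x - 9/2
image of x^3: -(9/2)x^2 - (27/2)x - 81/8
image of x^4: -6x^3 - 27x^2 - (81/2)x - 81/4
image of x^5: -(15/2)x^4 - 45x^3 - (405/4)x^2 - (405/4)x - 1215/32
image of x^6: -9x^5 - (135/2)x^4 - (405/2)x^3 - (1215/4)x^2 - (3645/16)x - 2187/32
each image's coordinates form column j of the matrix

the matrix is [[0, -3/2, -9/2, -81/8, -81/4, -1215/32, -2187/32]; [0, 0, -3, -27/2, -81/2, -405/4, -3645/16]; [0, 0, 0, -9/2, -27, -405/4, -1215/4]; [0, 0, 0, 0, -6, -45, -405/2]; [0, 0, 0, 0, 0, -15/2, -135/2]; [0, 0, 0, 0, 0, 0, -9]; [0, 0, 0, 0, 0, 0, 0]] (rows listed top to bottom)


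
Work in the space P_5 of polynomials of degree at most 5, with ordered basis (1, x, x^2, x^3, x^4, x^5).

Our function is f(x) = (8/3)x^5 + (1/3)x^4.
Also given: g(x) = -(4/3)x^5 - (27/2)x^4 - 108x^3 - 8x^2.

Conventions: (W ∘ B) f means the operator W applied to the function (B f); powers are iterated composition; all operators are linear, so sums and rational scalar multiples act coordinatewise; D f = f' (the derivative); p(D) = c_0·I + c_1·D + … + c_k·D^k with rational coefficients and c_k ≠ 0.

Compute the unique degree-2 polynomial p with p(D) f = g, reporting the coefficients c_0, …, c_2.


D^0 f = (8/3)x^5 + (1/3)x^4
D^1 f = (40/3)x^4 + (4/3)x^3
D^2 f = (160/3)x^3 + 4x^2
matching coefficients of g against c_0 f + c_1 Df + … from the top degree down determines the c_i
solution: c_0 = -1/2, c_1 = -1, c_2 = -2

c_0 = -1/2, c_1 = -1, c_2 = -2


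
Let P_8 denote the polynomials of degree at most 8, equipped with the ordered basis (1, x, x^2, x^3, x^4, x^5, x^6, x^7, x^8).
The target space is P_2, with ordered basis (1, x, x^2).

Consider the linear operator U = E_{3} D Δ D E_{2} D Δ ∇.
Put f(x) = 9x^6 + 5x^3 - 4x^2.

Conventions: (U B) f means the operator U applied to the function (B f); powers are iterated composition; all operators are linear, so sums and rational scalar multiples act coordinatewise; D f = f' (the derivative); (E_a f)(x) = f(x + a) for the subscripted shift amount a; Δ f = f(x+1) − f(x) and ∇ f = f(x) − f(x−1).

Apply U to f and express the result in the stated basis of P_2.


∇ f = 54x^5 - 135x^4 + 180x^3 - 120x^2 + 31x
Δ ∇ f = 270x^4 + 270x^2 + 30x + 10
D (Δ ∇) f = 1080x^3 + 540x + 30
E_{2} (D Δ ∇) f = 1080x^3 + 6480x^2 + 13500x + 9750
D E_{2} (D Δ ∇) f = 3240x^2 + 12960x + 13500
Δ (D E_{2}) (D Δ ∇) f = 6480x + 16200
D (Δ D E_{2}) (D Δ ∇) f = 6480
E_{3} D (Δ D E_{2}) (D Δ ∇) f = 6480

g(x) = 6480


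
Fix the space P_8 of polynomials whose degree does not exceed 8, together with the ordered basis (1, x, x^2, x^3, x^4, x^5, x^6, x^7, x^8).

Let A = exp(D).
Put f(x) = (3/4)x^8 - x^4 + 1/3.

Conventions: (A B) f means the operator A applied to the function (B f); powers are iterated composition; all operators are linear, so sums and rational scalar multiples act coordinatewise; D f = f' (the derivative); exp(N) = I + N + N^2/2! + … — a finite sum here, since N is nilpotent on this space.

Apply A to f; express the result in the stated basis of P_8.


the image equals g(x) = (3/4)x^8 + 6x^7 + 21x^6 + 42x^5 + (103/2)x^4 + 38x^3 + 15x^2 + 2x + 1/12

order-1 term: 6x^7 - 4x^3
order-2 term: 21x^6 - 6x^2
order-3 term: 42x^5 - 4x
order-4 term: (105/2)x^4 - 1
order-5 term: 42x^3
order-6 term: 21x^2
order-7 term: 6x
order-8 term: 3/4
the series for exp(D) f terminates at order 8
exp(D) f = (3/4)x^8 + 6x^7 + 21x^6 + 42x^5 + (103/2)x^4 + 38x^3 + 15x^2 + 2x + 1/12


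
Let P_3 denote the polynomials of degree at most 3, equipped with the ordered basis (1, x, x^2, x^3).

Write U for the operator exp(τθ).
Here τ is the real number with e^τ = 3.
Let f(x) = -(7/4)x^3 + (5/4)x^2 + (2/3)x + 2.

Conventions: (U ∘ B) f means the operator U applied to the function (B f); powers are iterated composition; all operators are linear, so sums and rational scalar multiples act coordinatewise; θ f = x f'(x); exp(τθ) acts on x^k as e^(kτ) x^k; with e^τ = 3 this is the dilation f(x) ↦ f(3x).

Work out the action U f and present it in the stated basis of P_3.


exp(τθ) x^k = e^(kτ) x^k; with e^τ = 3 this sends x^k to 3^k x^k
x ↦ 3 x
x^2 ↦ 9 x^2
x^3 ↦ 27 x^3
applying this coordinatewise to f: exp(τθ) f = -(189/4)x^3 + (45/4)x^2 + 2x + 2

the result is g(x) = -(189/4)x^3 + (45/4)x^2 + 2x + 2


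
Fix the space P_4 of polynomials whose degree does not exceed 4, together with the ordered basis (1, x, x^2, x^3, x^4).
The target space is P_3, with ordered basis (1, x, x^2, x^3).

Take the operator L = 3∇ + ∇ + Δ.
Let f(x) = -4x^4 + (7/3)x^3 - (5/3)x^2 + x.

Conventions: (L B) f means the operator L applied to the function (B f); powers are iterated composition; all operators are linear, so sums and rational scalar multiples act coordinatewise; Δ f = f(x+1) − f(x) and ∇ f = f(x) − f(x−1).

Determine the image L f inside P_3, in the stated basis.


∇ f = -16x^3 + 31x^2 - (79/3)x + 9
(3∇) f = -48x^3 + 93x^2 - 79x + 27
∇ f = -16x^3 + 31x^2 - (79/3)x + 9
Δ f = -16x^3 - 17x^2 - (37/3)x - 7/3
(3∇ + ∇ + Δ) f = -80x^3 + 107x^2 - (353/3)x + 101/3

the image equals g(x) = -80x^3 + 107x^2 - (353/3)x + 101/3


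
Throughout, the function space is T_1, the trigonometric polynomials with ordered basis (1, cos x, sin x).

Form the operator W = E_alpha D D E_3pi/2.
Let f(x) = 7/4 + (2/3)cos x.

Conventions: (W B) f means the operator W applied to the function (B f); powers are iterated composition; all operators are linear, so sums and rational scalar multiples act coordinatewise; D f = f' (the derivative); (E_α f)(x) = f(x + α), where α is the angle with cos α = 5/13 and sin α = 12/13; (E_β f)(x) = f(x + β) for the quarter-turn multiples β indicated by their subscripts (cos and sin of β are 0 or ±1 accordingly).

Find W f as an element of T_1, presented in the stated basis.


E_3pi/2 f = 7/4 + (2/3)sin x
D E_3pi/2 f = (2/3)cos x
D (D E_3pi/2) f = -(2/3)sin x
E_alpha D (D E_3pi/2) f = -(8/13)cos x - (10/39)sin x

the result is g(x) = -(8/13)cos x - (10/39)sin x


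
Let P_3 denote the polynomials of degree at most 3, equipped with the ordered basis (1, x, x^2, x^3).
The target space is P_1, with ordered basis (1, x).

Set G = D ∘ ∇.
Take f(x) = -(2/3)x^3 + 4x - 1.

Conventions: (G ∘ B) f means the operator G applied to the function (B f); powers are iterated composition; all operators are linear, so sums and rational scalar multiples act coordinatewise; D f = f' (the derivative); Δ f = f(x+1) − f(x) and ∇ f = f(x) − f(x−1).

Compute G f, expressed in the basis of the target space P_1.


∇ f = -2x^2 + 2x + 10/3
D ∇ f = -4x + 2

the result is g(x) = -4x + 2


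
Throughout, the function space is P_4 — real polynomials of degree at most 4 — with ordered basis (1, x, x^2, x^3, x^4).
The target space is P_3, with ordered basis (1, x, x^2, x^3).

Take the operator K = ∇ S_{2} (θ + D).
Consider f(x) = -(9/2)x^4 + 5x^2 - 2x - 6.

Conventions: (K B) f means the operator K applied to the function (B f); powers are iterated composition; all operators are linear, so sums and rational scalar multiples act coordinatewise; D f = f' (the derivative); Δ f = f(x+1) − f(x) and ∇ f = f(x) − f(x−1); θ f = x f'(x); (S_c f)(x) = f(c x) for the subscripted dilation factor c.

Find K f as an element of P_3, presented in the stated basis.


θ f = -18x^4 + 10x^2 - 2x
D f = -18x^3 + 10x - 2
(θ + D) f = -18x^4 - 18x^3 + 10x^2 + 8x - 2
S_{2} (θ + D) f = -288x^4 - 144x^3 + 40x^2 + 16x - 2
∇ S_{2} (θ + D) f = -1152x^3 + 1296x^2 - 640x + 120

the image equals g(x) = -1152x^3 + 1296x^2 - 640x + 120


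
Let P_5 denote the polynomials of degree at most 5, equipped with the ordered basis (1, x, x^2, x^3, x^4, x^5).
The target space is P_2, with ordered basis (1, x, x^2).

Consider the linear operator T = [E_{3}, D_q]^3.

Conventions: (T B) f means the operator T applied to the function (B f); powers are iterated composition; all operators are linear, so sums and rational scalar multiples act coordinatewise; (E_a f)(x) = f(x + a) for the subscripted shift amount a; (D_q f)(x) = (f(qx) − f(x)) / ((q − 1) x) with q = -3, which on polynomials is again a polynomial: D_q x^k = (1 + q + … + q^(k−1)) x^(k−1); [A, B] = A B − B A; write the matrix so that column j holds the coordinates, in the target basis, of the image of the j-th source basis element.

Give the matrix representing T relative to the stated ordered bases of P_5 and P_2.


the matrix is [[0, 0, 0, 0, 0, 0]; [0, 0, 0, 0, 0, 0]; [0, 0, 0, 0, 0, 0]] (rows listed top to bottom)

image of 1: 0
image of x: 0
image of x^2: 0
image of x^3: 0
image of x^4: 0
image of x^5: 0
each image's coordinates form column j of the matrix


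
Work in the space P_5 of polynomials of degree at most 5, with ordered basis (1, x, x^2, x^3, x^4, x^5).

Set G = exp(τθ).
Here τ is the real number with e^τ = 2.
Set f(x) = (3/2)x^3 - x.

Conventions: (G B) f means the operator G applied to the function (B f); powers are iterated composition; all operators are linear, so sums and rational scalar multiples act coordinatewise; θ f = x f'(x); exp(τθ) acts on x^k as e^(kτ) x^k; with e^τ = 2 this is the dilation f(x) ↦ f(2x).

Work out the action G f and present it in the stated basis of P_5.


exp(τθ) x^k = e^(kτ) x^k; with e^τ = 2 this sends x^k to 2^k x^k
x ↦ 2 x
x^3 ↦ 8 x^3
applying this coordinatewise to f: exp(τθ) f = 12x^3 - 2x

g(x) = 12x^3 - 2x


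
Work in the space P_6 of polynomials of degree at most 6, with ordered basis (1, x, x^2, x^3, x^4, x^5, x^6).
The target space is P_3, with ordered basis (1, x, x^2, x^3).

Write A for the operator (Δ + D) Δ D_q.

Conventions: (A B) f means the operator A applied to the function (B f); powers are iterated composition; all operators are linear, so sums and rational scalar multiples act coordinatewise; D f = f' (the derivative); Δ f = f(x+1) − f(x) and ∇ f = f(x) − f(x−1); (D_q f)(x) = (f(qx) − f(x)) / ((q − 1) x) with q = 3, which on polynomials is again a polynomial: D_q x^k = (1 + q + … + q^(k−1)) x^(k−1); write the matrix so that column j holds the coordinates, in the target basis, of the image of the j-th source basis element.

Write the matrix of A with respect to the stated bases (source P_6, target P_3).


the matrix is [[0, 0, 0, 52, 360, 2178, 12740]; [0, 0, 0, 0, 480, 4356, 32760]; [0, 0, 0, 0, 0, 2904, 32760]; [0, 0, 0, 0, 0, 0, 14560]] (rows listed top to bottom)

image of 1: 0
image of x: 0
image of x^2: 0
image of x^3: 52
image of x^4: 480x + 360
image of x^5: 2904x^2 + 4356x + 2178
image of x^6: 14560x^3 + 32760x^2 + 32760x + 12740
each image's coordinates form column j of the matrix


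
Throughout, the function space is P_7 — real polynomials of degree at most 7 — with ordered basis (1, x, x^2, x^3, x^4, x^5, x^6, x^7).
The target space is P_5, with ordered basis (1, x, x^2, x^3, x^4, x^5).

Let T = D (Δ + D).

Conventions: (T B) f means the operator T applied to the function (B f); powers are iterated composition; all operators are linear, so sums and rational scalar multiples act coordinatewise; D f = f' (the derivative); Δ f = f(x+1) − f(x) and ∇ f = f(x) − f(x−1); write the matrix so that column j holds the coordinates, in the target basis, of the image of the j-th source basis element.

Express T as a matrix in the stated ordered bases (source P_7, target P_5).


the matrix is [[0, 0, 4, 3, 4, 5, 6, 7]; [0, 0, 0, 12, 12, 20, 30, 42]; [0, 0, 0, 0, 24, 30, 60, 105]; [0, 0, 0, 0, 0, 40, 60, 140]; [0, 0, 0, 0, 0, 0, 60, 105]; [0, 0, 0, 0, 0, 0, 0, 84]] (rows listed top to bottom)

image of 1: 0
image of x: 0
image of x^2: 4
image of x^3: 12x + 3
image of x^4: 24x^2 + 12x + 4
image of x^5: 40x^3 + 30x^2 + 20x + 5
image of x^6: 60x^4 + 60x^3 + 60x^2 + 30x + 6
image of x^7: 84x^5 + 105x^4 + 140x^3 + 105x^2 + 42x + 7
each image's coordinates form column j of the matrix


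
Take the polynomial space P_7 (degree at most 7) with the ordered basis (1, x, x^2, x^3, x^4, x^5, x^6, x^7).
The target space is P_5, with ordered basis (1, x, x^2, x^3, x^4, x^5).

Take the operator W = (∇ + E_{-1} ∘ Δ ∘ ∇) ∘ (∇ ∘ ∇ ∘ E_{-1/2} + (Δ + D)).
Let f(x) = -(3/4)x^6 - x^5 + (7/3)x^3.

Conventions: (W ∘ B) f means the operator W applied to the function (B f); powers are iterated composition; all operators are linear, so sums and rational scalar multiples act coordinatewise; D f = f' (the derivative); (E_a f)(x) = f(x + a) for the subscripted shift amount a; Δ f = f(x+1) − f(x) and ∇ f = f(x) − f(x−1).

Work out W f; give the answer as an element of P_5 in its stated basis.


g(x) = -45x^4 - 265x^3 + (915/2)x^2 + 73x - 1527/2

E_{-1/2} f = -(3/4)x^6 + (5/4)x^5 - (5/16)x^4 + (41/24)x^3 - (189/64)x^2 + (101/64)x - 209/768
∇ E_{-1/2} f = -(9/2)x^5 + (35/2)x^4 - (115/4)x^3 + (123/4)x^2 - (737/32)x + 821/96
∇ ∇ E_{-1/2} f = -(45/2)x^4 + 115x^3 - (945/4)x^2 + (961/4)x - 3345/32
Δ f = -(9/2)x^5 - (65/4)x^4 - 25x^3 - (57/4)x^2 - (5/2)x + 7/12
D f = -(9/2)x^5 - 5x^4 + 7x^2
(Δ + D) f = -9x^5 - (85/4)x^4 - 25x^3 - (29/4)x^2 - (5/2)x + 7/12
(∇ ∘ ∇ ∘ E_{-1/2} + (Δ + D)) f = -9x^5 - (175/4)x^4 + 90x^3 - (487/2)x^2 + (951/4)x - 9979/96
∇ (∇ ∘ ∇ ∘ E_{-1/2} + (Δ + D)) f = -45x^4 - 85x^3 + (885/2)x^2 - 887x + 606
∇ (∇ ∘ ∇ ∘ E_{-1/2} + (Δ + D)) f = -45x^4 - 85x^3 + (885/2)x^2 - 887x + 606
Δ ∇ (∇ ∘ ∇ ∘ E_{-1/2} + (Δ + D)) f = -180x^3 - 525x^2 + 450x - 1149/2
E_{-1} Δ ∇ (∇ ∘ ∇ ∘ E_{-1/2} + (Δ + D)) f = -180x^3 + 15x^2 + 960x - 2739/2
(∇ + E_{-1} ∘ Δ ∘ ∇) (∇ ∘ ∇ ∘ E_{-1/2} + (Δ + D)) f = -45x^4 - 265x^3 + (915/2)x^2 + 73x - 1527/2


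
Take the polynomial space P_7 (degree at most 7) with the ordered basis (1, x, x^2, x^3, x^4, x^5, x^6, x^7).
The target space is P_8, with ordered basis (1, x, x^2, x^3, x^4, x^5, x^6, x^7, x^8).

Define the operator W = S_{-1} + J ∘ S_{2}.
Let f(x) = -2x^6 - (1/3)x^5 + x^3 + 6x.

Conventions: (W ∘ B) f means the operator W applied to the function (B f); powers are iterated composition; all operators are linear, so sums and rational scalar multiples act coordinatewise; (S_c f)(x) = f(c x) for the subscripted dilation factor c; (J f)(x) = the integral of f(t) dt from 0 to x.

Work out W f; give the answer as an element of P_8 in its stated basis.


the image equals g(x) = -(128/7)x^7 - (34/9)x^6 + (1/3)x^5 + 2x^4 - x^3 + 6x^2 - 6x

S_{-1} f = -2x^6 + (1/3)x^5 - x^3 - 6x
S_{2} f = -128x^6 - (32/3)x^5 + 8x^3 + 12x
J S_{2} f = -(128/7)x^7 - (16/9)x^6 + 2x^4 + 6x^2
(S_{-1} + J ∘ S_{2}) f = -(128/7)x^7 - (34/9)x^6 + (1/3)x^5 + 2x^4 - x^3 + 6x^2 - 6x


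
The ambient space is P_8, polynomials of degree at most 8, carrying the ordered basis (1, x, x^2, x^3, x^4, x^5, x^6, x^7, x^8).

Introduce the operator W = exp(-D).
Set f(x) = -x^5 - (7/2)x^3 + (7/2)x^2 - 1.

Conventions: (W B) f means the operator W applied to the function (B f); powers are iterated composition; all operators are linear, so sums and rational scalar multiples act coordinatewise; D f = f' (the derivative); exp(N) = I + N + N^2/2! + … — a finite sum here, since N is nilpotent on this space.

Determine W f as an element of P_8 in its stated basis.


order-1 term: 5x^4 + (21/2)x^2 - 7x
order-2 term: -10x^3 - (21/2)x + 7/2
order-3 term: 10x^2 + 7/2
order-4 term: -5x
order-5 term: 1
the series for exp(-D) f terminates at order 5
exp(-D) f = -x^5 + 5x^4 - (27/2)x^3 + 24x^2 - (45/2)x + 7

the image equals g(x) = -x^5 + 5x^4 - (27/2)x^3 + 24x^2 - (45/2)x + 7


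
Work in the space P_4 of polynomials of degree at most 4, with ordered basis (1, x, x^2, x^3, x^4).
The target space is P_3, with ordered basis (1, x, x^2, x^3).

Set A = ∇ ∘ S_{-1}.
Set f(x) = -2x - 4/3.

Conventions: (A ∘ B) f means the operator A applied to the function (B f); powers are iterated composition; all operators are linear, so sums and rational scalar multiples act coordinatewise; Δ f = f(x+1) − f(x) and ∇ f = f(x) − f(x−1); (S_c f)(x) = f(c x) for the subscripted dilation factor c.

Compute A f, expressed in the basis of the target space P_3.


g(x) = 2

S_{-1} f = 2x - 4/3
∇ S_{-1} f = 2


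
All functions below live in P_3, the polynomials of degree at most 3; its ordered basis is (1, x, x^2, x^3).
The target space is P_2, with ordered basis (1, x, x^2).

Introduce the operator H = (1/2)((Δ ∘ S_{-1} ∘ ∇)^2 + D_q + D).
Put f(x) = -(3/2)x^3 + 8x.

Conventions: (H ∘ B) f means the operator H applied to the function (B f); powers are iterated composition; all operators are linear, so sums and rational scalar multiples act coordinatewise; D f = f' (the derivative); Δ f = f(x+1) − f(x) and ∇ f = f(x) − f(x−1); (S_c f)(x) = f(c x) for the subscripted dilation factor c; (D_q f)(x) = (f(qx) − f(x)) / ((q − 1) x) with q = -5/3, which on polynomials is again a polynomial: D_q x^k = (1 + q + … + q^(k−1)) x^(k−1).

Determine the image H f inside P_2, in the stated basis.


∇ f = -(9/2)x^2 + (9/2)x + 13/2
S_{-1} ∇ f = -(9/2)x^2 - (9/2)x + 13/2
Δ S_{-1} ∇ f = -9x - 9
∇ (Δ ∘ S_{-1} ∘ ∇) f = -9
S_{-1} ∇ (Δ ∘ S_{-1} ∘ ∇) f = -9
Δ S_{-1} ∇ (Δ ∘ S_{-1} ∘ ∇) f = 0
D_q f = -(19/6)x^2 + 8
D f = -(9/2)x^2 + 8
((Δ ∘ S_{-1} ∘ ∇)^2 + D_q + D) f = -(23/3)x^2 + 16
((1/2)((Δ ∘ S_{-1} ∘ ∇)^2 + D_q + D)) f = -(23/6)x^2 + 8

g(x) = -(23/6)x^2 + 8


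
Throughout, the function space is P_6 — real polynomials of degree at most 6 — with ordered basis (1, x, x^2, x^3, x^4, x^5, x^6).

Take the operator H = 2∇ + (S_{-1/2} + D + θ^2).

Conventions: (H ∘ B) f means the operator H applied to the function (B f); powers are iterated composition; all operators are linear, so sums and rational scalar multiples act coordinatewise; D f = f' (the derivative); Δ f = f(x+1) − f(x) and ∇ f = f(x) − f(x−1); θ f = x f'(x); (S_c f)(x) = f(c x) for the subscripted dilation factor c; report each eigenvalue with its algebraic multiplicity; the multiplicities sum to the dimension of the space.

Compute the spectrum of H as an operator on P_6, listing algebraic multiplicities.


λ = 1/2 (multiplicity 1), λ = 1 (multiplicity 1), λ = 17/4 (multiplicity 1), λ = 71/8 (multiplicity 1), λ = 257/16 (multiplicity 1), λ = 799/32 (multiplicity 1), λ = 2305/64 (multiplicity 1)

image of 1: 1
image of x: (1/2)x + 3
image of x^2: (17/4)x^2 + 6x - 2
image of x^3: (71/8)x^3 + 9x^2 - 6x + 2
image of x^4: (257/16)x^4 + 12x^3 - 12x^2 + 8x - 2
image of x^5: (799/32)x^5 + 15x^4 - 20x^3 + 20x^2 - 10x + 2
image of x^6: (2305/64)x^6 + 18x^5 - 30x^4 + 40x^3 - 30x^2 + 12x - 2
the matrix is upper triangular; its diagonal is (1, 1/2, 17/4, 71/8, 257/16, 799/32, 2305/64)
for a triangular matrix the eigenvalues are the diagonal entries, with algebraic multiplicity their repetition count


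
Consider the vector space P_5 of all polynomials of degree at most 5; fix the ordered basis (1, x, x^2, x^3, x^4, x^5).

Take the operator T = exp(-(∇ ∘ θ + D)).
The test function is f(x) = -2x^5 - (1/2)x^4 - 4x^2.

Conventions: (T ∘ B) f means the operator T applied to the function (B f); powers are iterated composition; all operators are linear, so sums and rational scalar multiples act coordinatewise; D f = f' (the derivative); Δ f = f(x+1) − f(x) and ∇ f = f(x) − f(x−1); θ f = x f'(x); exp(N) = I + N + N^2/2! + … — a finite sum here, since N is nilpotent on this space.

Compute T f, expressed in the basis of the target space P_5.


order-1 term: 60x^4 - 90x^3 + 88x^2 - 18x
order-2 term: -600x^3 + 1260x^2 - 1149x + 361
order-3 term: 2400x^2 - 4320x + 2206
order-4 term: -3600x + 3360
order-5 term: 1440
the series for exp(-(∇ ∘ θ + D)) f terminates at order 5
exp(-(∇ ∘ θ + D)) f = -2x^5 + (119/2)x^4 - 690x^3 + 3744x^2 - 9087x + 7367

g(x) = -2x^5 + (119/2)x^4 - 690x^3 + 3744x^2 - 9087x + 7367


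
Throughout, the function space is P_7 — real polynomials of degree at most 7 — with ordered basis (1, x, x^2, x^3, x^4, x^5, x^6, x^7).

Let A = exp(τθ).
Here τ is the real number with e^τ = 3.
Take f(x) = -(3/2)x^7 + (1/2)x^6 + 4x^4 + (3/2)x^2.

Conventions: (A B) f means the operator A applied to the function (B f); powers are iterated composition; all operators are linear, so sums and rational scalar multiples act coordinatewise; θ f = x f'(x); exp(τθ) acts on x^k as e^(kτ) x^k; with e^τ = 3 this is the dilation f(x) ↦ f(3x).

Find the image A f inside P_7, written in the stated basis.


exp(τθ) x^k = e^(kτ) x^k; with e^τ = 3 this sends x^k to 3^k x^k
x^2 ↦ 9 x^2
x^4 ↦ 81 x^4
x^6 ↦ 729 x^6
x^7 ↦ 2187 x^7
applying this coordinatewise to f: exp(τθ) f = -(6561/2)x^7 + (729/2)x^6 + 324x^4 + (27/2)x^2

the result is g(x) = -(6561/2)x^7 + (729/2)x^6 + 324x^4 + (27/2)x^2


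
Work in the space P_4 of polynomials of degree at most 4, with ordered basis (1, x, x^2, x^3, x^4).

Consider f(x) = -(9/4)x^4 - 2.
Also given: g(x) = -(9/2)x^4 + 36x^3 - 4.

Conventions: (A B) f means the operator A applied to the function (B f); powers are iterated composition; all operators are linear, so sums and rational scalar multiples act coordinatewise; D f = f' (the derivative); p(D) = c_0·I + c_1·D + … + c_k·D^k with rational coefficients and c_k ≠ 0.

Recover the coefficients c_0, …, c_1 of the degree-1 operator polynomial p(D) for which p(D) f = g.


D^0 f = -(9/4)x^4 - 2
D^1 f = -9x^3
matching coefficients of g against c_0 f + c_1 Df + … from the top degree down determines the c_i
solution: c_0 = 2, c_1 = -4

p(D) = 2·I − 4·D, i.e. c_0 = 2, c_1 = -4


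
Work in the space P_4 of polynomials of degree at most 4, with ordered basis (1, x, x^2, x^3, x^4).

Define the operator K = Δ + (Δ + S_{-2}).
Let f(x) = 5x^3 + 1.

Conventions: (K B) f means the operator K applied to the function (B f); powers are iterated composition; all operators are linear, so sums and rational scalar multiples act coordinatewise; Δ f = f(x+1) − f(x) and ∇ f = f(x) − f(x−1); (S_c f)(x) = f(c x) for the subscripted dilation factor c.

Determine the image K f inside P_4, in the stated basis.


Δ f = 15x^2 + 15x + 5
Δ f = 15x^2 + 15x + 5
S_{-2} f = -40x^3 + 1
(Δ + S_{-2}) f = -40x^3 + 15x^2 + 15x + 6
(Δ + (Δ + S_{-2})) f = -40x^3 + 30x^2 + 30x + 11

the image equals g(x) = -40x^3 + 30x^2 + 30x + 11


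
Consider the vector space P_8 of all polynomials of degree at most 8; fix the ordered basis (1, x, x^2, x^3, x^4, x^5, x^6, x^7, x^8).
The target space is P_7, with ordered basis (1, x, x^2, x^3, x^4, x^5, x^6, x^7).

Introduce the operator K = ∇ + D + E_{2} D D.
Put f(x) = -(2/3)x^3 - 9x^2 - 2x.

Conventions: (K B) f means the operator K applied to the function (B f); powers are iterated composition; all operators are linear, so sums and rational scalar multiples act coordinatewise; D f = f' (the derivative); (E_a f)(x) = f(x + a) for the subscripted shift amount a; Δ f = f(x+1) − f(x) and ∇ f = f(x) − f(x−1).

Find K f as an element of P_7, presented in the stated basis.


∇ f = -2x^2 - 16x + 19/3
D f = -2x^2 - 18x - 2
D f = -2x^2 - 18x - 2
D D f = -4x - 18
E_{2} D D f = -4x - 26
(∇ + D + E_{2} D D) f = -4x^2 - 38x - 65/3

the result is g(x) = -4x^2 - 38x - 65/3


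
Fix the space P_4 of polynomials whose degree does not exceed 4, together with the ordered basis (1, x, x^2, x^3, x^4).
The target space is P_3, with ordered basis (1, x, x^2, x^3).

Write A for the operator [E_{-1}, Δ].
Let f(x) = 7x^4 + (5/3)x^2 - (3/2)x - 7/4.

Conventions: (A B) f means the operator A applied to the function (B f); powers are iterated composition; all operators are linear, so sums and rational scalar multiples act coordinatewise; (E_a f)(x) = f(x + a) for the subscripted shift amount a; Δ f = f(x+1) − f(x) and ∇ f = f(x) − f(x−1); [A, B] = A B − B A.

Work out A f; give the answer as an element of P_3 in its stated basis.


Δ f = 28x^3 + 42x^2 + (94/3)x + 43/6
E_{-1} Δ f = 28x^3 - 42x^2 + (94/3)x - 61/6
E_{-1} f = 7x^4 - 28x^3 + (131/3)x^2 - (197/6)x + 101/12
Δ E_{-1} f = 28x^3 - 42x^2 + (94/3)x - 61/6
[E_{-1}, Δ] f = 0

g(x) = 0


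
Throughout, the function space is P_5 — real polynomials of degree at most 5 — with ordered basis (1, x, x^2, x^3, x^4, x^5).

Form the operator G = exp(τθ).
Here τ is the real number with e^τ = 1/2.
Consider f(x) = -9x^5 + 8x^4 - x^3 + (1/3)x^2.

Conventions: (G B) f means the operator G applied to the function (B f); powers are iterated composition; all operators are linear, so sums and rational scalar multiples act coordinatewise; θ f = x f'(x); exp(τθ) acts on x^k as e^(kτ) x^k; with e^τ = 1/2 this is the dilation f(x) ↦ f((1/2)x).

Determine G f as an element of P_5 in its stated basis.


exp(τθ) x^k = e^(kτ) x^k; with e^τ = 1/2 this sends x^k to (1/2)^k x^k
x^2 ↦ 1/4 x^2
x^3 ↦ 1/8 x^3
x^4 ↦ 1/16 x^4
x^5 ↦ 1/32 x^5
applying this coordinatewise to f: exp(τθ) f = -(9/32)x^5 + (1/2)x^4 - (1/8)x^3 + (1/12)x^2

the image equals g(x) = -(9/32)x^5 + (1/2)x^4 - (1/8)x^3 + (1/12)x^2


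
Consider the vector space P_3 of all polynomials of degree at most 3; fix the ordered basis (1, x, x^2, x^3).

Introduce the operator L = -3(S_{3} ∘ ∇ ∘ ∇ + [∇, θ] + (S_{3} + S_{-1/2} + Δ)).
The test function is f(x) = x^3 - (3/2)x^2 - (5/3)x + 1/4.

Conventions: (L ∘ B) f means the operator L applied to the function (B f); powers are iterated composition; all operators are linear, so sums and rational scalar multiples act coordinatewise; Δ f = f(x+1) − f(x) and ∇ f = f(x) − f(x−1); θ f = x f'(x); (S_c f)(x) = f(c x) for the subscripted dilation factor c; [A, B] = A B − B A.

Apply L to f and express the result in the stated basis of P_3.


the image equals g(x) = -(645/8)x^3 + (189/8)x^2 - (29/2)x + 19

∇ f = 3x^2 - 6x + 5/6
∇ ∇ f = 6x - 9
S_{3} ∇ ∇ f = 18x - 9
θ f = 3x^3 - 3x^2 - (5/3)x
∇ θ f = 9x^2 - 15x + 13/3
∇ f = 3x^2 - 6x + 5/6
θ ∇ f = 6x^2 - 6x
[∇, θ] f = 3x^2 - 9x + 13/3
S_{3} f = 27x^3 - (27/2)x^2 - 5x + 1/4
S_{-1/2} f = -(1/8)x^3 - (3/8)x^2 + (5/6)x + 1/4
Δ f = 3x^2 - 13/6
(S_{3} + S_{-1/2} + Δ) f = (215/8)x^3 - (87/8)x^2 - (25/6)x - 5/3
(S_{3} ∘ ∇ ∘ ∇ + [∇, θ] + (S_{3} + S_{-1/2} + Δ)) f = (215/8)x^3 - (63/8)x^2 + (29/6)x - 19/3
(-3(S_{3} ∘ ∇ ∘ ∇ + [∇, θ] + (S_{3} + S_{-1/2} + Δ))) f = -(645/8)x^3 + (189/8)x^2 - (29/2)x + 19


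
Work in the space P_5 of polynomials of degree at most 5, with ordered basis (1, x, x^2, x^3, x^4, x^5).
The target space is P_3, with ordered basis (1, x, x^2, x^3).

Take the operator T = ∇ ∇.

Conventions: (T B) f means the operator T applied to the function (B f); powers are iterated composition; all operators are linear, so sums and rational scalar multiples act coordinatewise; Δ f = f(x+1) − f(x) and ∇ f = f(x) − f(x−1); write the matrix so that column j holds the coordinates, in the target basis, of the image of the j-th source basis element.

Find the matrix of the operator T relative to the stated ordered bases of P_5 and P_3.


the matrix is [[0, 0, 2, -6, 14, -30]; [0, 0, 0, 6, -24, 70]; [0, 0, 0, 0, 12, -60]; [0, 0, 0, 0, 0, 20]] (rows listed top to bottom)

image of 1: 0
image of x: 0
image of x^2: 2
image of x^3: 6x - 6
image of x^4: 12x^2 - 24x + 14
image of x^5: 20x^3 - 60x^2 + 70x - 30
each image's coordinates form column j of the matrix


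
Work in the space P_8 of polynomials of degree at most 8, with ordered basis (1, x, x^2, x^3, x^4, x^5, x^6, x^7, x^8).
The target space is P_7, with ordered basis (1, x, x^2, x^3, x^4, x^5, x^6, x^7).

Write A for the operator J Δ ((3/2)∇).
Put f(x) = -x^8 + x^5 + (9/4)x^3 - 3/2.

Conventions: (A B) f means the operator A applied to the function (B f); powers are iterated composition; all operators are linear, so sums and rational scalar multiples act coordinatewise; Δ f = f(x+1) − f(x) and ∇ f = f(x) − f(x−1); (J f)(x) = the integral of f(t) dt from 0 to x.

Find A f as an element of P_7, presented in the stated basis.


the result is g(x) = -12x^7 - 42x^5 + (15/2)x^4 - 28x^3 + (141/8)x^2 - 3x

∇ f = -8x^7 + 28x^6 - 56x^5 + 75x^4 - 66x^3 + (179/4)x^2 - (79/4)x + 17/4
((3/2)∇) f = -12x^7 + 42x^6 - 84x^5 + (225/2)x^4 - 99x^3 + (537/8)x^2 - (237/8)x + 51/8
Δ ((3/2)∇) f = -84x^6 - 210x^4 + 30x^3 - 84x^2 + (141/4)x - 3
J Δ ((3/2)∇) f = -12x^7 - 42x^5 + (15/2)x^4 - 28x^3 + (141/8)x^2 - 3x


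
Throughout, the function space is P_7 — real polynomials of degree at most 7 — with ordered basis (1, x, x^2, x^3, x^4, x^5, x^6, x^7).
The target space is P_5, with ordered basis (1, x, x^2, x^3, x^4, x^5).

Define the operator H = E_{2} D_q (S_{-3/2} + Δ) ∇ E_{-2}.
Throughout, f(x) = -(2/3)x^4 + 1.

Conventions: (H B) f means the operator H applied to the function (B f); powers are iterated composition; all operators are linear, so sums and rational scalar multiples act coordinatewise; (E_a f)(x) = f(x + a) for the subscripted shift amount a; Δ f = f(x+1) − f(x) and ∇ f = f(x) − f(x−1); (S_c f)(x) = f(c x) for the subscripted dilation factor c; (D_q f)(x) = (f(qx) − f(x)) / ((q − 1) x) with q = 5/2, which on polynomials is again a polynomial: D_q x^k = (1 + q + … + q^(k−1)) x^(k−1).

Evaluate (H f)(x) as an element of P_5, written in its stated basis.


the result is g(x) = (351/4)x^2 + (961/2)x + 718

E_{-2} f = -(2/3)x^4 + (16/3)x^3 - 16x^2 + (64/3)x - 29/3
∇ E_{-2} f = -(8/3)x^3 + 20x^2 - (152/3)x + 130/3
S_{-3/2} (∇ E_{-2}) f = 9x^3 + 45x^2 + 76x + 130/3
Δ (∇ E_{-2}) f = -8x^2 + 32x - 100/3
(S_{-3/2} + Δ) (∇ E_{-2}) f = 9x^3 + 37x^2 + 108x + 10
D_q (S_{-3/2} + Δ) (∇ E_{-2}) f = (351/4)x^2 + (259/2)x + 108
E_{2} D_q (S_{-3/2} + Δ) (∇ E_{-2}) f = (351/4)x^2 + (961/2)x + 718


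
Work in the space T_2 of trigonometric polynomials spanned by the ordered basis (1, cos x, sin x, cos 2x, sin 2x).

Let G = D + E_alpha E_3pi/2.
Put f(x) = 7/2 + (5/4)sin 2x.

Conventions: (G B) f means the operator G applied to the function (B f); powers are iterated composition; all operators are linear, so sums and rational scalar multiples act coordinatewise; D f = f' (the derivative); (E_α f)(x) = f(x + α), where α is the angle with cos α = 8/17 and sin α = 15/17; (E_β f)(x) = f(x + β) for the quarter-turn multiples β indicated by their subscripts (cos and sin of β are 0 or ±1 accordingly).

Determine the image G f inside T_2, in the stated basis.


D f = (5/2)cos 2x
E_3pi/2 f = 7/2 - (5/4)sin 2x
E_alpha E_3pi/2 f = 7/2 - (300/289)cos 2x + (805/1156)sin 2x
(D + E_alpha E_3pi/2) f = 7/2 + (845/578)cos 2x + (805/1156)sin 2x

the image equals g(x) = 7/2 + (845/578)cos 2x + (805/1156)sin 2x


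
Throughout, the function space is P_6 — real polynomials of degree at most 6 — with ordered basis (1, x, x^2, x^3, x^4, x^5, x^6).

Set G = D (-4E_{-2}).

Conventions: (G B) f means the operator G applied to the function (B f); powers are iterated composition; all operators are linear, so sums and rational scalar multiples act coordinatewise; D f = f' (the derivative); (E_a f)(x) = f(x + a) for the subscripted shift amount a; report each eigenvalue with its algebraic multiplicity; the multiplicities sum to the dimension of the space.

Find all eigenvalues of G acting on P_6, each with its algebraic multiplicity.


λ = 0 (multiplicity 7)

image of 1: 0
image of x: -4
image of x^2: -8x + 16
image of x^3: -12x^2 + 48x - 48
image of x^4: -16x^3 + 96x^2 - 192x + 128
image of x^5: -20x^4 + 160x^3 - 480x^2 + 640x - 320
image of x^6: -24x^5 + 240x^4 - 960x^3 + 1920x^2 - 1920x + 768
the matrix is upper triangular; its diagonal is (0, 0, 0, 0, 0, 0, 0)
for a triangular matrix the eigenvalues are the diagonal entries, with algebraic multiplicity their repetition count


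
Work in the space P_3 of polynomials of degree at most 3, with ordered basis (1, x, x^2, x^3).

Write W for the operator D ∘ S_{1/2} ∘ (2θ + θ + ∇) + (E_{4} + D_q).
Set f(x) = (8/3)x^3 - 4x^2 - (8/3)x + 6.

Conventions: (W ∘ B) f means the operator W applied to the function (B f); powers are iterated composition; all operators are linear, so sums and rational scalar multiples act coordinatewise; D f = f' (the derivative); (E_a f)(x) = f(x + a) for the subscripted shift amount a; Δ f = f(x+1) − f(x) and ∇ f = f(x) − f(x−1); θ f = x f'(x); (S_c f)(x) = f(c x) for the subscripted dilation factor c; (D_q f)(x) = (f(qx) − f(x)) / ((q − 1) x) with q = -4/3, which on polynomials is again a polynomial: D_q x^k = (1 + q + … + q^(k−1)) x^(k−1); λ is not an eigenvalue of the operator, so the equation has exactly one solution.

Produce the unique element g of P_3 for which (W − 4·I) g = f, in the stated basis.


g(x) = -(8/9)x^3 - (887/243)x^2 - (58516/2187)x - 650687/6561

write g with unknown coordinates in the stated basis and equate coefficients in (W − 4·I) g = f
solving from the highest basis element down gives g = -(8/9)x^3 - (887/243)x^2 - (58516/2187)x - 650687/6561
check: W g = -(8/9)x^3 - (4520/243)x^2 - (239896/2187)x - 2563382/6561
so W g − 4·g = (8/3)x^3 - 4x^2 - (8/3)x + 6 = f ✓


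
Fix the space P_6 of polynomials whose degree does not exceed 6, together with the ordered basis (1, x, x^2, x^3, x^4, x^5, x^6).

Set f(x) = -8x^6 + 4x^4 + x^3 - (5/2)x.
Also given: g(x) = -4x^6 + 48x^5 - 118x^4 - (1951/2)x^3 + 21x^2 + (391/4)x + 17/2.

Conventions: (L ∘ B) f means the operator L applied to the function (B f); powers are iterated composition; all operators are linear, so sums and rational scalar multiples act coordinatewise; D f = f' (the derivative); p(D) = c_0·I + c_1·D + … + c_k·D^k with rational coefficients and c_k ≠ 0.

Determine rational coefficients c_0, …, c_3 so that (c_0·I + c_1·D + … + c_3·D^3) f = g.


p(D) = (1/2)·I − D + (1/2)·D^2 + D^3, i.e. c_0 = 1/2, c_1 = -1, c_2 = 1/2, c_3 = 1

D^0 f = -8x^6 + 4x^4 + x^3 - (5/2)x
D^1 f = -48x^5 + 16x^3 + 3x^2 - 5/2
D^2 f = -240x^4 + 48x^2 + 6x
D^3 f = -960x^3 + 96x + 6
matching coefficients of g against c_0 f + c_1 Df + … from the top degree down determines the c_i
solution: c_0 = 1/2, c_1 = -1, c_2 = 1/2, c_3 = 1


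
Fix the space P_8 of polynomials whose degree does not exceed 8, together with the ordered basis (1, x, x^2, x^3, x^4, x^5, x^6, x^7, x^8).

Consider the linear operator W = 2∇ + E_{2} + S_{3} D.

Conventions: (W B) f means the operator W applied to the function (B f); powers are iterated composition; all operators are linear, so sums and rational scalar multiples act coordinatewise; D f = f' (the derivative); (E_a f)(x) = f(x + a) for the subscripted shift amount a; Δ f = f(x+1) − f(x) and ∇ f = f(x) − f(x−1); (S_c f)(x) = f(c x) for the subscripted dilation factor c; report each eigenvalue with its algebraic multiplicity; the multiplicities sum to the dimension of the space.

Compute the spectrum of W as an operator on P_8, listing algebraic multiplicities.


λ = 1 (multiplicity 9)

image of 1: 1
image of x: x + 5
image of x^2: x^2 + 14x + 2
image of x^3: x^3 + 39x^2 + 6x + 10
image of x^4: x^4 + 124x^3 + 12x^2 + 40x + 14
image of x^5: x^5 + 425x^4 + 20x^3 + 100x^2 + 70x + 34
image of x^6: x^6 + 1482x^5 + 30x^4 + 200x^3 + 210x^2 + 204x + 62
image of x^7: x^7 + 5131x^6 + 42x^5 + 350x^4 + 490x^3 + 714x^2 + 434x + 130
image of x^8: x^8 + 17528x^7 + 56x^6 + 560x^5 + 980x^4 + 1904x^3 + 1736x^2 + 1040x + 254
the matrix is upper triangular; its diagonal is (1, 1, 1, 1, 1, 1, 1, 1, 1)
for a triangular matrix the eigenvalues are the diagonal entries, with algebraic multiplicity their repetition count


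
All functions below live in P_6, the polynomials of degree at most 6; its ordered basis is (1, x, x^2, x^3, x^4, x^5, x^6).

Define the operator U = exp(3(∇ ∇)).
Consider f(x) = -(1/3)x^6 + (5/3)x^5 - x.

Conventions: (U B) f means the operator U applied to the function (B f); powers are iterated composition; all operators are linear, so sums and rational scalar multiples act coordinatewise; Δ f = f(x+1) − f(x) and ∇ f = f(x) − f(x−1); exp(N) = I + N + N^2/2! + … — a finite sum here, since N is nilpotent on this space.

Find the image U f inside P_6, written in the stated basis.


g(x) = -(1/3)x^6 + (5/3)x^5 - 30x^4 + 220x^3 - 1050x^2 + 3589x - 5432

order-1 term: -30x^4 + 220x^3 - 510x^2 + 530x - 212
order-2 term: -540x^2 + 3060x - 4140
order-3 term: -1080
the series for exp(3(∇ ∇)) f terminates at order 3
exp(3(∇ ∇)) f = -(1/3)x^6 + (5/3)x^5 - 30x^4 + 220x^3 - 1050x^2 + 3589x - 5432


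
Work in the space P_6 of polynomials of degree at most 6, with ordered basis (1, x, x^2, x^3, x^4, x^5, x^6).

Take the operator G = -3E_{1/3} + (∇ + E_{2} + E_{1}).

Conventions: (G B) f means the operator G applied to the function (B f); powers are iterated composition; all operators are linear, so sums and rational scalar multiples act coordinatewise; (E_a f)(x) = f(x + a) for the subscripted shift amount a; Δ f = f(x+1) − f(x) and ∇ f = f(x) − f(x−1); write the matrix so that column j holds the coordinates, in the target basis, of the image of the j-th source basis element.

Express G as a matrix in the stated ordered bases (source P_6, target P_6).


the matrix is [[-1, 3, 11/3, 89/9, 431/27, 2753/81, 15551/243]; [0, -1, 6, 11, 356/9, 2155/27, 5506/27]; [0, 0, -1, 9, 22, 890/9, 2155/9]; [0, 0, 0, -1, 12, 110/3, 1780/9]; [0, 0, 0, 0, -1, 15, 55]; [0, 0, 0, 0, 0, -1, 18]; [0, 0, 0, 0, 0, 0, -1]] (rows listed top to bottom)

image of 1: -1
image of x: -x + 3
image of x^2: -x^2 + 6x + 11/3
image of x^3: -x^3 + 9x^2 + 11x + 89/9
image of x^4: -x^4 + 12x^3 + 22x^2 + (356/9)x + 431/27
image of x^5: -x^5 + 15x^4 + (110/3)x^3 + (890/9)x^2 + (2155/27)x + 2753/81
image of x^6: -x^6 + 18x^5 + 55x^4 + (1780/9)x^3 + (2155/9)x^2 + (5506/27)x + 15551/243
each image's coordinates form column j of the matrix


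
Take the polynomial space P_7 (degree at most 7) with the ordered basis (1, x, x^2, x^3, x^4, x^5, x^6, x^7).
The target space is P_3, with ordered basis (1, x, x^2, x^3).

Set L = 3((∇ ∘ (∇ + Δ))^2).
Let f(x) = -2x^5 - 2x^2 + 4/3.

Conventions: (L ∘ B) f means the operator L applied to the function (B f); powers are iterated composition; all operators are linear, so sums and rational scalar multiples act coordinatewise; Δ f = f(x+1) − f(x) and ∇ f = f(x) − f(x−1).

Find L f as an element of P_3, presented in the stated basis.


the image equals g(x) = -2880x + 2880

∇ f = -10x^4 + 20x^3 - 20x^2 + 6x
Δ f = -10x^4 - 20x^3 - 20x^2 - 14x - 4
(∇ + Δ) f = -20x^4 - 40x^2 - 8x - 4
∇ (∇ + Δ) f = -80x^3 + 120x^2 - 160x + 52
∇ (∇ ∘ (∇ + Δ)) f = -240x^2 + 480x - 360
Δ (∇ ∘ (∇ + Δ)) f = -240x^2 - 120
(∇ + Δ) (∇ ∘ (∇ + Δ)) f = -480x^2 + 480x - 480
∇ (∇ + Δ) (∇ ∘ (∇ + Δ)) f = -960x + 960
(3((∇ ∘ (∇ + Δ))^2)) f = -2880x + 2880


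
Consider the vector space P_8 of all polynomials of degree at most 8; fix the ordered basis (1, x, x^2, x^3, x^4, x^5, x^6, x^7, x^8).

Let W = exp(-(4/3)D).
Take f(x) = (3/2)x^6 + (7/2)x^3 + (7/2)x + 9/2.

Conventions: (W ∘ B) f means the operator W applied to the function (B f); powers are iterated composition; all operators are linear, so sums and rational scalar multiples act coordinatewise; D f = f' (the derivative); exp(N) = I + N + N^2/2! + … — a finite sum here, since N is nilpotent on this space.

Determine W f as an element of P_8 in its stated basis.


order-1 term: -12x^5 - 14x^2 - 14/3
order-2 term: 40x^4 + (56/3)x
order-3 term: -(640/9)x^3 - 224/27
order-4 term: (640/9)x^2
order-5 term: -(1024/27)x
order-6 term: 2048/243
the series for exp(-(4/3)D) f terminates at order 6
exp(-(4/3)D) f = (3/2)x^6 - 12x^5 + 40x^4 - (1217/18)x^3 + (514/9)x^2 - (851/54)x - 17/486

g(x) = (3/2)x^6 - 12x^5 + 40x^4 - (1217/18)x^3 + (514/9)x^2 - (851/54)x - 17/486
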